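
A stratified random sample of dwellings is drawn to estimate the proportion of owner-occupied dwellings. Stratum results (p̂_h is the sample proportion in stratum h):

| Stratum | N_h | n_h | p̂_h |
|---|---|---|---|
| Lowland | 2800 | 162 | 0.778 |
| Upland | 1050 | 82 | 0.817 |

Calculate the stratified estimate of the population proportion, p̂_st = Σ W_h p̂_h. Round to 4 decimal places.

N = 3850; stratum weights W_h = N_h/N.
p̂_st = Σ W_h p̂_h = (2800·0.778 + 1050·0.817)/3850 = 0.78864

p̂_st ≈ 0.7886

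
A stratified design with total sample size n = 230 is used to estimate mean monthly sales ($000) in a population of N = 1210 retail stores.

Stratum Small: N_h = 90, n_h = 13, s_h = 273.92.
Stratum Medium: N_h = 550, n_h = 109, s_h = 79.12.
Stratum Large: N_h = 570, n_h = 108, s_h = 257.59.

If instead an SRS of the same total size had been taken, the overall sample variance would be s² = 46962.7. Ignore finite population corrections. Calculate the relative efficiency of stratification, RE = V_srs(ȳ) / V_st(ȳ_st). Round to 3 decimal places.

V̂(ȳ_st) = Σ W_h² s_h²/n_h, with W_h = N_h/N and N = 1210:
  stratum Small: (90/1210)²·273.92²/13 = 31.9314
  stratum Medium: (550/1210)²·79.12²/109 = 11.8659
  stratum Large: (570/1210)²·257.59²/108 = 136.337
V_st = 180.134
V_srs = s²/n = 46962.7/230 = 204.186
Relative efficiency = V_srs / V_st = 204.186/180.134 = 1.1335

RE ≈ 1.134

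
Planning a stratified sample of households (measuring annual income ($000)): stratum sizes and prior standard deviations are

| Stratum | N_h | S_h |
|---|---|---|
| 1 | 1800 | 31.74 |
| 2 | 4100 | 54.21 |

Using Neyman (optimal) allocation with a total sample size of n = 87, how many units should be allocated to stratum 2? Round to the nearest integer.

69

Neyman allocation: n_h = n · N_h S_h / Σ N_i S_i, with n = 87.
  stratum 1: N_h·S_h = 1800·31.74 = 57132.00
  stratum 2: N_h·S_h = 4100·54.21 = 222261.00
Σ N_h S_h = 279393.00
n for stratum 2 = 87·222261.00/279393.00 = 69.210 → 69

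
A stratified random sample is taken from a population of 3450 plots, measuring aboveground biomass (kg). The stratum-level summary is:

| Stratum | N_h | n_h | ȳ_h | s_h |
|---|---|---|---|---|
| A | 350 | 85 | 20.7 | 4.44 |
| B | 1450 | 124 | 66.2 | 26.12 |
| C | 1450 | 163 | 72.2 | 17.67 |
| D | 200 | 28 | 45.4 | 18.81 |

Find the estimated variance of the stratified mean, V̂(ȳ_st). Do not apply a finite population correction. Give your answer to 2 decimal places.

V̂(ȳ_st) ≈ 1.36

V̂(ȳ_st) = Σ W_h² s_h²/n_h, with W_h = N_h/N and N = 3450:
  stratum A: (350/3450)²·4.44²/85 = 0.00238696
  stratum B: (1450/3450)²·26.12²/124 = 0.971902
  stratum C: (1450/3450)²·17.67²/163 = 0.338363
  stratum D: (200/3450)²·18.81²/28 = 0.042466
V̂(ȳ_st) = 1.35512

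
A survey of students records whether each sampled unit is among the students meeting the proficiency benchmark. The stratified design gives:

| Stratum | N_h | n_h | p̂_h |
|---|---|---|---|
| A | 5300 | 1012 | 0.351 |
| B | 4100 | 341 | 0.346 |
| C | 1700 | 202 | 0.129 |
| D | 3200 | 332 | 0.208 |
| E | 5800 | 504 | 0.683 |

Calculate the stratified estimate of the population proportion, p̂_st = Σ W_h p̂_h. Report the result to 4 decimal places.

N = 20100; stratum weights W_h = N_h/N.
p̂_st = Σ W_h p̂_h = (5300·0.351 + 4100·0.346 + 1700·0.129 + 3200·0.208 + 5800·0.683)/20100 = 0.40424

p̂_st ≈ 0.4042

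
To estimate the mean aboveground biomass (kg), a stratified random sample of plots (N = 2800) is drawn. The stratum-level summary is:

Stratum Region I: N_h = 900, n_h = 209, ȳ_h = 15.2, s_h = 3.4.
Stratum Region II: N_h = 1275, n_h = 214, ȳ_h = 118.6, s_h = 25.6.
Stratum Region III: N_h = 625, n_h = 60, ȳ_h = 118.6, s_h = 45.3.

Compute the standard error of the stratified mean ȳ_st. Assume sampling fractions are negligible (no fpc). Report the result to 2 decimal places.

V̂(ȳ_st) = Σ W_h² s_h²/n_h, with W_h = N_h/N and N = 2800:
  stratum Region I: (900/2800)²·3.4²/209 = 0.00571453
  stratum Region II: (1275/2800)²·25.6²/214 = 0.634995
  stratum Region III: (625/2800)²·45.3²/60 = 1.70408
V̂(ȳ_st) = 2.34479
SE(ȳ_st) = √2.34479 = 1.53127

SE(ȳ_st) ≈ 1.53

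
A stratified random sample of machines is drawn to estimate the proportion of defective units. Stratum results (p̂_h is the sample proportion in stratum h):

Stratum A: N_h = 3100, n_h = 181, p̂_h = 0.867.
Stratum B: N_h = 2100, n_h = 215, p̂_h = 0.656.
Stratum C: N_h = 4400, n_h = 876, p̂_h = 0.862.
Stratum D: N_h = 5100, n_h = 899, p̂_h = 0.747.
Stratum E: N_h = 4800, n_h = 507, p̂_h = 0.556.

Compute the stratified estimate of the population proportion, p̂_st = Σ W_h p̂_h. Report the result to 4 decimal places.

N = 19500; stratum weights W_h = N_h/N.
p̂_st = Σ W_h p̂_h = (3100·0.867 + 2100·0.656 + 4400·0.862 + 5100·0.747 + 4800·0.556)/19500 = 0.73521

p̂_st ≈ 0.7352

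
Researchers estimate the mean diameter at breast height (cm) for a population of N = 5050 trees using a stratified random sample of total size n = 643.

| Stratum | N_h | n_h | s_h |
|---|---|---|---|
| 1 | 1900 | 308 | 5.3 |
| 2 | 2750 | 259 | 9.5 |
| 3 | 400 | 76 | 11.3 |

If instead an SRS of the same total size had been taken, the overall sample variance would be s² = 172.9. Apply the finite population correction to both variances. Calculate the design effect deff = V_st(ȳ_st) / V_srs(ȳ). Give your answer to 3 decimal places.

deff ≈ 0.481

V̂(ȳ_st) = Σ W_h² (1 − n_h/N_h) s_h²/n_h, with W_h = N_h/N and N = 5050:
  stratum 1: (1900/5050)²·(1 − 308/1900)·5.3²/308 = 0.0108172
  stratum 2: (2750/5050)²·(1 − 259/2750)·9.5²/259 = 0.093599
  stratum 3: (400/5050)²·(1 − 76/400)·11.3²/76 = 0.00853818
V_st = 0.112954
V_srs = (1 − 643/5050)·172.9/643 = 0.234658
deff = V_st / V_srs = 0.112954/0.234658 = 0.4814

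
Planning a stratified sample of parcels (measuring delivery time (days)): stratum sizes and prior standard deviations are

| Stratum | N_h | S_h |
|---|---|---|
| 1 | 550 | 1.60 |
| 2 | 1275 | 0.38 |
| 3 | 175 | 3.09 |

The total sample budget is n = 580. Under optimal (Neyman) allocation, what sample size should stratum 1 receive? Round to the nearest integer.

268

Neyman allocation: n_h = n · N_h S_h / Σ N_i S_i, with n = 580.
  stratum 1: N_h·S_h = 550·1.60 = 880.00
  stratum 2: N_h·S_h = 1275·0.38 = 484.50
  stratum 3: N_h·S_h = 175·3.09 = 540.75
Σ N_h S_h = 1905.25
n for stratum 1 = 580·880.00/1905.25 = 267.891 → 268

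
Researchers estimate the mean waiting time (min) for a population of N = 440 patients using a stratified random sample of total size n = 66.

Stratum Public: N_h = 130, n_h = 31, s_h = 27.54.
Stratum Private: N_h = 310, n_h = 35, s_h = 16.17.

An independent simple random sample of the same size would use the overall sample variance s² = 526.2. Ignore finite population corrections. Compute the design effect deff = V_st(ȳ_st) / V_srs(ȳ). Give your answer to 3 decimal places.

V̂(ȳ_st) = Σ W_h² s_h²/n_h, with W_h = N_h/N and N = 440:
  stratum Public: (130/440)²·27.54²/31 = 2.13574
  stratum Private: (310/440)²·16.17²/35 = 3.70826
V_st = 5.84399
V_srs = s²/n = 526.2/66 = 7.97273
deff = V_st / V_srs = 5.84399/7.97273 = 0.7330

deff ≈ 0.733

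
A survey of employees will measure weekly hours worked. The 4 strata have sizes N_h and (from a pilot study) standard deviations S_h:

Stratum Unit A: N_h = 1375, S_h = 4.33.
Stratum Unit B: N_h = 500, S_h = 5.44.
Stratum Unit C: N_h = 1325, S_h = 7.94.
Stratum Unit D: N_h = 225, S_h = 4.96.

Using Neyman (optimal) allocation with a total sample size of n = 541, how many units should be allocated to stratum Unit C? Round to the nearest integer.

Neyman allocation: n_h = n · N_h S_h / Σ N_i S_i, with n = 541.
  stratum Unit A: N_h·S_h = 1375·4.33 = 5953.75
  stratum Unit B: N_h·S_h = 500·5.44 = 2720.00
  stratum Unit C: N_h·S_h = 1325·7.94 = 10520.50
  stratum Unit D: N_h·S_h = 225·4.96 = 1116.00
Σ N_h S_h = 20310.25
n for stratum Unit C = 541·10520.50/20310.25 = 280.232 → 280

280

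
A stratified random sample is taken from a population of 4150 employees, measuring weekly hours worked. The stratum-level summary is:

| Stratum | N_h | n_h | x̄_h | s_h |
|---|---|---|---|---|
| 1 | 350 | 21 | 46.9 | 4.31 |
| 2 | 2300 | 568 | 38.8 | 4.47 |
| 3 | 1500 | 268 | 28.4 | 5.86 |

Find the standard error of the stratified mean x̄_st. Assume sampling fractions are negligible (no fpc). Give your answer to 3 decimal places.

SE(x̄_st) ≈ 0.184

V̂(x̄_st) = Σ W_h² s_h²/n_h, with W_h = N_h/N and N = 4150:
  stratum 1: (350/4150)²·4.31²/21 = 0.0062918
  stratum 2: (2300/4150)²·4.47²/568 = 0.010805
  stratum 3: (1500/4150)²·5.86²/268 = 0.0167397
V̂(x̄_st) = 0.0338365
SE(x̄_st) = √0.0338365 = 0.183947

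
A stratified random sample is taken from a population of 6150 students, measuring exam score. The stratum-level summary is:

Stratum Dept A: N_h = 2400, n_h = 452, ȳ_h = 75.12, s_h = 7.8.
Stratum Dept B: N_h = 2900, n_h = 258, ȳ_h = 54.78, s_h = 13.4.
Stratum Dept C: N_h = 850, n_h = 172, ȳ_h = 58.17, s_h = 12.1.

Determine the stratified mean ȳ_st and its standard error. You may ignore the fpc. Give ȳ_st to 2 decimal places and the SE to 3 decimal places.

ȳ_st ≈ 63.19, SE ≈ 0.438

ȳ_st = Σ W_h ȳ_h = (2400·75.12 + 2900·54.78 + 850·58.17)/6150 = 63.18610
V̂(ȳ_st) = Σ W_h² s_h²/n_h, with W_h = N_h/N and N = 6150:
  stratum Dept A: (2400/6150)²·7.8²/452 = 0.0204985
  stratum Dept B: (2900/6150)²·13.4²/258 = 0.154752
  stratum Dept C: (850/6150)²·12.1²/172 = 0.0162604
V̂(ȳ_st) = 0.191511
SE(ȳ_st) = √0.191511 = 0.437619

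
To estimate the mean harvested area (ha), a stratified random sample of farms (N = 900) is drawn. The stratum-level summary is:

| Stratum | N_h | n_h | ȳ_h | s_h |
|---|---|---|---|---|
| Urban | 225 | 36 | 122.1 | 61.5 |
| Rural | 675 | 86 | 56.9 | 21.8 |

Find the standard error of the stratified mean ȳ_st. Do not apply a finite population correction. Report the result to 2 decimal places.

SE(ȳ_st) ≈ 3.11

V̂(ȳ_st) = Σ W_h² s_h²/n_h, with W_h = N_h/N and N = 900:
  stratum Urban: (225/900)²·61.5²/36 = 6.56641
  stratum Rural: (675/900)²·21.8²/86 = 3.1084
V̂(ȳ_st) = 9.67481
SE(ȳ_st) = √9.67481 = 3.11044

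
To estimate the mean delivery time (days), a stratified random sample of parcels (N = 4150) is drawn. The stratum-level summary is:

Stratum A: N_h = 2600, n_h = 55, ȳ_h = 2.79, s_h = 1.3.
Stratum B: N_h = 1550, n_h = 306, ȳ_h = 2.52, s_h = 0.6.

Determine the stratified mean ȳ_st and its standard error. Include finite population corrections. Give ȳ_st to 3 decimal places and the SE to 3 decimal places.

ȳ_st ≈ 2.689, SE ≈ 0.109

ȳ_st = Σ W_h ȳ_h = (2600·2.79 + 1550·2.52)/4150 = 2.68916
V̂(ȳ_st) = Σ W_h² (1 − n_h/N_h) s_h²/n_h, with W_h = N_h/N and N = 4150:
  stratum A: (2600/4150)²·(1 − 55/2600)·1.3²/55 = 0.0118056
  stratum B: (1550/4150)²·(1 − 306/1550)·0.6²/306 = 0.000131716
V̂(ȳ_st) = 0.0119373
SE(ȳ_st) = √0.0119373 = 0.109258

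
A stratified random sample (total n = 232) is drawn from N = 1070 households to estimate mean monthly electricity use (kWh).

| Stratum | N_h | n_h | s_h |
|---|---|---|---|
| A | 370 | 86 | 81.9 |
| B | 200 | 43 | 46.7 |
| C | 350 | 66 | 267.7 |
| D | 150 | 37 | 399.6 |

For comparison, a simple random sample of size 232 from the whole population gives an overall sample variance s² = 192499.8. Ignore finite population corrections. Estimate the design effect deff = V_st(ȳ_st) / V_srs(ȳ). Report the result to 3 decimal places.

V̂(ȳ_st) = Σ W_h² s_h²/n_h, with W_h = N_h/N and N = 1070:
  stratum A: (370/1070)²·81.9²/86 = 9.32621
  stratum B: (200/1070)²·46.7²/43 = 1.77198
  stratum C: (350/1070)²·267.7²/66 = 116.177
  stratum D: (150/1070)²·399.6²/37 = 84.8133
V_st = 212.089
V_srs = s²/n = 192499.8/232 = 829.741
deff = V_st / V_srs = 212.089/829.741 = 0.2556

deff ≈ 0.256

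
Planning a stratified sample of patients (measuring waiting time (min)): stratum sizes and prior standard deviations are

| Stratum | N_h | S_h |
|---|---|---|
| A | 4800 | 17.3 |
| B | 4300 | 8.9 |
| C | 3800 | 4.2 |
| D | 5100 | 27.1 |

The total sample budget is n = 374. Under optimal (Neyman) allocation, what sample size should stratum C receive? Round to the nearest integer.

22

Neyman allocation: n_h = n · N_h S_h / Σ N_i S_i, with n = 374.
  stratum A: N_h·S_h = 4800·17.3 = 83040.00
  stratum B: N_h·S_h = 4300·8.9 = 38270.00
  stratum C: N_h·S_h = 3800·4.2 = 15960.00
  stratum D: N_h·S_h = 5100·27.1 = 138210.00
Σ N_h S_h = 275480.00
n for stratum C = 374·15960.00/275480.00 = 21.668 → 22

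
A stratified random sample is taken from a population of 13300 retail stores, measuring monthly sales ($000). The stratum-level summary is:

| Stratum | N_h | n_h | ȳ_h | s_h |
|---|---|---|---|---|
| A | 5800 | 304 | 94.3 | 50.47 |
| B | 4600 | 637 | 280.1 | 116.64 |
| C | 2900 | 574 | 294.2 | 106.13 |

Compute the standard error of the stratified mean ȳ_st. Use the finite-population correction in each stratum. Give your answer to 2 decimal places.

SE(ȳ_st) ≈ 2.11

V̂(ȳ_st) = Σ W_h² (1 − n_h/N_h) s_h²/n_h, with W_h = N_h/N and N = 13300:
  stratum A: (5800/13300)²·(1 − 304/5800)·50.47²/304 = 1.50996
  stratum B: (4600/13300)²·(1 − 637/4600)·116.64²/637 = 2.20107
  stratum C: (2900/13300)²·(1 − 574/2900)·106.13²/574 = 0.748288
V̂(ȳ_st) = 4.45932
SE(ȳ_st) = √4.45932 = 2.11171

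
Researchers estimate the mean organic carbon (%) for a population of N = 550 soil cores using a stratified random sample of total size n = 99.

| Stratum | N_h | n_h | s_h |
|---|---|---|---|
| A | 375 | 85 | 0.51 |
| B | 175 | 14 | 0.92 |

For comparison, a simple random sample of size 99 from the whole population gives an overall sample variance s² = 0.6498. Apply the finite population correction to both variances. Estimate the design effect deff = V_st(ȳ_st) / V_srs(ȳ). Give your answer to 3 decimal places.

deff ≈ 1.251

V̂(ȳ_st) = Σ W_h² (1 − n_h/N_h) s_h²/n_h, with W_h = N_h/N and N = 550:
  stratum A: (375/550)²·(1 − 85/375)·0.51²/85 = 0.00110008
  stratum B: (175/550)²·(1 − 14/175)·0.92²/14 = 0.00563101
V_st = 0.00673109
V_srs = (1 − 99/550)·0.6498/99 = 0.00538218
deff = V_st / V_srs = 0.00673109/0.00538218 = 1.2506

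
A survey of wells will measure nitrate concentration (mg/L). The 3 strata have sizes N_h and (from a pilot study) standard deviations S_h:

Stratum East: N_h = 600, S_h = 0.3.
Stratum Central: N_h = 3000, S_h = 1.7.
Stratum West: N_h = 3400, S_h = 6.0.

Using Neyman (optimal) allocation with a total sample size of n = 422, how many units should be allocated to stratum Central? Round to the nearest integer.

Neyman allocation: n_h = n · N_h S_h / Σ N_i S_i, with n = 422.
  stratum East: N_h·S_h = 600·0.3 = 180.00
  stratum Central: N_h·S_h = 3000·1.7 = 5100.00
  stratum West: N_h·S_h = 3400·6.0 = 20400.00
Σ N_h S_h = 25680.00
n for stratum Central = 422·5100.00/25680.00 = 83.808 → 84

84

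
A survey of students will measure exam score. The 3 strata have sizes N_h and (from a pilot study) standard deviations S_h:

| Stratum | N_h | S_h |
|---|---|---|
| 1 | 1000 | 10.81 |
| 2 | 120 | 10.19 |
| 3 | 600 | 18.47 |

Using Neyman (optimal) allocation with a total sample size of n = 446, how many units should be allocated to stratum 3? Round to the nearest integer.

214

Neyman allocation: n_h = n · N_h S_h / Σ N_i S_i, with n = 446.
  stratum 1: N_h·S_h = 1000·10.81 = 10810.00
  stratum 2: N_h·S_h = 120·10.19 = 1222.80
  stratum 3: N_h·S_h = 600·18.47 = 11082.00
Σ N_h S_h = 23114.80
n for stratum 3 = 446·11082.00/23114.80 = 213.827 → 214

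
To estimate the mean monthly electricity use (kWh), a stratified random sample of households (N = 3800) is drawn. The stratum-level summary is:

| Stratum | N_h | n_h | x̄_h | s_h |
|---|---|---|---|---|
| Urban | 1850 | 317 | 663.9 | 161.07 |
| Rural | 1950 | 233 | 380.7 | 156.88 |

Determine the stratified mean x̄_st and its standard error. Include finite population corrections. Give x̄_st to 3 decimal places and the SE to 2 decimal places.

x̄_st ≈ 518.574, SE ≈ 6.37

x̄_st = Σ W_h x̄_h = (1850·663.9 + 1950·380.7)/3800 = 518.57368
V̂(x̄_st) = Σ W_h² (1 − n_h/N_h) s_h²/n_h, with W_h = N_h/N and N = 3800:
  stratum Urban: (1850/3800)²·(1 − 317/1850)·161.07²/317 = 16.0737
  stratum Rural: (1950/3800)²·(1 − 233/1950)·156.88²/233 = 24.4916
V̂(x̄_st) = 40.5653
SE(x̄_st) = √40.5653 = 6.36909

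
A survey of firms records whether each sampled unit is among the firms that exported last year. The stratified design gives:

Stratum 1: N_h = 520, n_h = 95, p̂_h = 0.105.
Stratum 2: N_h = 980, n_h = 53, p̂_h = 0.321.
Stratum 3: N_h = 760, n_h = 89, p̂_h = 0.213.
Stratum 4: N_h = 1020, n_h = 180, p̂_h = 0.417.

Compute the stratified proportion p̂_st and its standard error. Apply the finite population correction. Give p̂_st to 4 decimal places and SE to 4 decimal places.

p̂_st ≈ 0.2916, SE ≈ 0.0239

N = 3280; stratum weights W_h = N_h/N.
p̂_st = Σ W_h p̂_h = (520·0.105 + 980·0.321 + 760·0.213 + 1020·0.417)/3280 = 0.29159
V̂(p̂_st) = Σ W_h² (1 − n_h/N_h) p̂_h(1−p̂_h)/(n_h−1):
  stratum 1: (520/3280)²·(1 − 95/520)·0.105·0.895/94 = 2.05366e-05
  stratum 2: (980/3280)²·(1 − 53/980)·0.321·0.679/52 = 0.00035394
  stratum 3: (760/3280)²·(1 − 89/760)·0.213·0.787/88 = 9.02942e-05
  stratum 4: (1020/3280)²·(1 − 180/1020)·0.417·0.583/179 = 0.000108164
V̂(p̂_st) = 0.000572935; SE = √V̂ = 0.0239361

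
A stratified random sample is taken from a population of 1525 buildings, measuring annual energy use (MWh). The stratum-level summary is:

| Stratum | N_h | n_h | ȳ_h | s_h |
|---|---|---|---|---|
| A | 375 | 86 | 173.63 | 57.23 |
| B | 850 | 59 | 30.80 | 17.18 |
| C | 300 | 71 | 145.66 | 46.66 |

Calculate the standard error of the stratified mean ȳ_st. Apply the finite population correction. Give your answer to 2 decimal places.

SE(ȳ_st) ≈ 2.03

V̂(ȳ_st) = Σ W_h² (1 − n_h/N_h) s_h²/n_h, with W_h = N_h/N and N = 1525:
  stratum A: (375/1525)²·(1 − 86/375)·57.23²/86 = 1.77476
  stratum B: (850/1525)²·(1 − 59/850)·17.18²/59 = 1.44627
  stratum C: (300/1525)²·(1 − 71/300)·46.66²/71 = 0.905833
V̂(ȳ_st) = 4.12686
SE(ȳ_st) = √4.12686 = 2.03147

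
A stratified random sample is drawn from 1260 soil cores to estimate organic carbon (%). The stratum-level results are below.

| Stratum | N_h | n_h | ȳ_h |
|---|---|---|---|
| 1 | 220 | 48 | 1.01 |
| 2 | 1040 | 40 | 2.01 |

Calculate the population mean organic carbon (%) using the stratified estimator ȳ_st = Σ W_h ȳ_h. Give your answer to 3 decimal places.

N = Σ N_h = 1260. Stratum weights W_h = N_h/N.
ȳ_st = (220·1.01 + 1040·2.01) / 1260 = 1.83540

ȳ_st ≈ 1.835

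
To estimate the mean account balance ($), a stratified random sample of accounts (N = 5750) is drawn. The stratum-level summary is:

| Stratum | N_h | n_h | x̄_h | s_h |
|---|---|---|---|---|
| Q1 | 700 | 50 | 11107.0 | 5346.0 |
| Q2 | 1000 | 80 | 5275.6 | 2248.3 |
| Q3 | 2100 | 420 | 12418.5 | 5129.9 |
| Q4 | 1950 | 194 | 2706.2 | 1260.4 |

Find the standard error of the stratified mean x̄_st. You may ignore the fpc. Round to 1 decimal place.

SE(x̄_st) ≈ 140.3

V̂(x̄_st) = Σ W_h² s_h²/n_h, with W_h = N_h/N and N = 5750:
  stratum Q1: (700/5750)²·5346.0²/50 = 8471.27
  stratum Q2: (1000/5750)²·2248.3²/80 = 1911.1
  stratum Q3: (2100/5750)²·5129.9²/420 = 8357.4
  stratum Q4: (1950/5750)²·1260.4²/194 = 941.778
V̂(x̄_st) = 19681.5
SE(x̄_st) = √19681.5 = 140.291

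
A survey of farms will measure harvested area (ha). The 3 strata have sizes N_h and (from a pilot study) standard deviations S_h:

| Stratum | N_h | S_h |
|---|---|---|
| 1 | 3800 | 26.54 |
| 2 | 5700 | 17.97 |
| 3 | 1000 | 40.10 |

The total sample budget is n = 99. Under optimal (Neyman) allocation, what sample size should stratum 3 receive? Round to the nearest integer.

Neyman allocation: n_h = n · N_h S_h / Σ N_i S_i, with n = 99.
  stratum 1: N_h·S_h = 3800·26.54 = 100852.00
  stratum 2: N_h·S_h = 5700·17.97 = 102429.00
  stratum 3: N_h·S_h = 1000·40.10 = 40100.00
Σ N_h S_h = 243381.00
n for stratum 3 = 99·40100.00/243381.00 = 16.311 → 16

16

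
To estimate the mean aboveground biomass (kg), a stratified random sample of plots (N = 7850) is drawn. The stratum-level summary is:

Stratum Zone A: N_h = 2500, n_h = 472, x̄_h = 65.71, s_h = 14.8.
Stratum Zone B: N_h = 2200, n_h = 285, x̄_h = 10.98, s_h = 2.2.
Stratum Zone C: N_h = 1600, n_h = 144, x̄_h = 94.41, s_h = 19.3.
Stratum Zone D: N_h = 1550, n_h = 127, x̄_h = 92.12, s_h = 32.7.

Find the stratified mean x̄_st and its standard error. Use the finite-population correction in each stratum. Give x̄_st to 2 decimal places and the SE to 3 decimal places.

x̄_st ≈ 61.44, SE ≈ 0.662

x̄_st = Σ W_h x̄_h = (2500·65.71 + 2200·10.98 + 1600·94.41 + 1550·92.12)/7850 = 61.43605
V̂(x̄_st) = Σ W_h² (1 − n_h/N_h) s_h²/n_h, with W_h = N_h/N and N = 7850:
  stratum Zone A: (2500/7850)²·(1 − 472/2500)·14.8²/472 = 0.0381812
  stratum Zone B: (2200/7850)²·(1 − 285/2200)·2.2²/285 = 0.00116105
  stratum Zone C: (1600/7850)²·(1 − 144/1600)·19.3²/144 = 0.0977899
  stratum Zone D: (1550/7850)²·(1 − 127/1550)·32.7²/127 = 0.301362
V̂(x̄_st) = 0.438495
SE(x̄_st) = √0.438495 = 0.662189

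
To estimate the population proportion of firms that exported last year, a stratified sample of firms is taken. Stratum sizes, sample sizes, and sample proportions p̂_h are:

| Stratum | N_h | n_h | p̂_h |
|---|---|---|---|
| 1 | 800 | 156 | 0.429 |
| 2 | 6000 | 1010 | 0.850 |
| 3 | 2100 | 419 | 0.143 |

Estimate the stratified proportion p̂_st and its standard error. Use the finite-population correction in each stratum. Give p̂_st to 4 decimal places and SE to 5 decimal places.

p̂_st ≈ 0.6453, SE ≈ 0.00843

N = 8900; stratum weights W_h = N_h/N.
p̂_st = Σ W_h p̂_h = (800·0.429 + 6000·0.850 + 2100·0.143)/8900 = 0.64534
V̂(p̂_st) = Σ W_h² (1 − n_h/N_h) p̂_h(1−p̂_h)/(n_h−1):
  stratum 1: (800/8900)²·(1 − 156/800)·0.429·0.571/155 = 1.02792e-05
  stratum 2: (6000/8900)²·(1 − 1010/6000)·0.850·0.150/1009 = 4.77629e-05
  stratum 3: (2100/8900)²·(1 − 419/2100)·0.143·0.857/418 = 1.30661e-05
V̂(p̂_st) = 7.11082e-05; SE = √V̂ = 0.00843257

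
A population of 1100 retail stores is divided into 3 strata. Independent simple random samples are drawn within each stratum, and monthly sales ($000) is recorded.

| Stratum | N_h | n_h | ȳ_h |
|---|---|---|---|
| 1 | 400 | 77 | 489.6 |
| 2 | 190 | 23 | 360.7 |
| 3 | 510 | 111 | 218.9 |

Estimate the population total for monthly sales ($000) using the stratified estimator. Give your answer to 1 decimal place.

τ̂_st = Σ N_h ȳ_h = 400·489.6 + 190·360.7 + 510·218.9 = 376012.0

τ̂_st ≈ 376012.0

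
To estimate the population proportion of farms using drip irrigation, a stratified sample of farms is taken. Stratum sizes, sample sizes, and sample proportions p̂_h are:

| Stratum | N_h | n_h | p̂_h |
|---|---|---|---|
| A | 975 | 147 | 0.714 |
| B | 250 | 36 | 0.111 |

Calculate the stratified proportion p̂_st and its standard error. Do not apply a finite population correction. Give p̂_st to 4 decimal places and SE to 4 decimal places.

p̂_st ≈ 0.5909, SE ≈ 0.0317

N = 1225; stratum weights W_h = N_h/N.
p̂_st = Σ W_h p̂_h = (975·0.714 + 250·0.111)/1225 = 0.59094
V̂(p̂_st) = Σ W_h² p̂_h(1−p̂_h)/(n_h−1):
  stratum A: (975/1225)²·0.714·0.286/146 = 0.00088603
  stratum B: (250/1225)²·0.111·0.889/35 = 0.000117426
V̂(p̂_st) = 0.00100346; SE = √V̂ = 0.0316774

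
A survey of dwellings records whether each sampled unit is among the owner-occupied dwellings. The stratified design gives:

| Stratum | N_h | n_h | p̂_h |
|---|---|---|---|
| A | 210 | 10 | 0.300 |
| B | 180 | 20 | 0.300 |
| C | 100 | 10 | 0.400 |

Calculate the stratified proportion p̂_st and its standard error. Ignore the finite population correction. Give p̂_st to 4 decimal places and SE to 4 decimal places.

p̂_st ≈ 0.3204, SE ≈ 0.0830

N = 490; stratum weights W_h = N_h/N.
p̂_st = Σ W_h p̂_h = (210·0.300 + 180·0.300 + 100·0.400)/490 = 0.32041
V̂(p̂_st) = Σ W_h² p̂_h(1−p̂_h)/(n_h−1):
  stratum A: (210/490)²·0.300·0.700/9 = 0.00428571
  stratum B: (180/490)²·0.300·0.700/19 = 0.00149148
  stratum C: (100/490)²·0.400·0.600/9 = 0.00111065
V̂(p̂_st) = 0.00688785; SE = √V̂ = 0.0829931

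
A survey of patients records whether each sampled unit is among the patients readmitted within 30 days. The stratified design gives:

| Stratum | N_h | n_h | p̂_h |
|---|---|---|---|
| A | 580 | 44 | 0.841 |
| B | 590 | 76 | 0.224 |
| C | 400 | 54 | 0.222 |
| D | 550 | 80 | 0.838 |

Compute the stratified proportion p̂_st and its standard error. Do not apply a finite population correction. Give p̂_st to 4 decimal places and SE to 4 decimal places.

N = 2120; stratum weights W_h = N_h/N.
p̂_st = Σ W_h p̂_h = (580·0.841 + 590·0.224 + 400·0.222 + 550·0.838)/2120 = 0.55172
V̂(p̂_st) = Σ W_h² p̂_h(1−p̂_h)/(n_h−1):
  stratum A: (580/2120)²·0.841·0.159/43 = 0.00023276
  stratum B: (590/2120)²·0.224·0.776/75 = 0.000179507
  stratum C: (400/2120)²·0.222·0.778/53 = 0.000116013
  stratum D: (550/2120)²·0.838·0.162/79 = 0.000115661
V̂(p̂_st) = 0.00064394; SE = √V̂ = 0.025376

p̂_st ≈ 0.5517, SE ≈ 0.0254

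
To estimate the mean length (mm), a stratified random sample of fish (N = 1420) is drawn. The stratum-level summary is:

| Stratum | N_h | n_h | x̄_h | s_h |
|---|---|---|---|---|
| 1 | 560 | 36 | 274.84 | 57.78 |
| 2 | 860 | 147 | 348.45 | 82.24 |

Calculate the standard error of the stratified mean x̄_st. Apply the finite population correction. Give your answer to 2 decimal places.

V̂(x̄_st) = Σ W_h² (1 − n_h/N_h) s_h²/n_h, with W_h = N_h/N and N = 1420:
  stratum 1: (560/1420)²·(1 − 36/560)·57.78²/36 = 13.4957
  stratum 2: (860/1420)²·(1 − 147/860)·82.24²/147 = 13.9914
V̂(x̄_st) = 27.4871
SE(x̄_st) = √27.4871 = 5.24281

SE(x̄_st) ≈ 5.24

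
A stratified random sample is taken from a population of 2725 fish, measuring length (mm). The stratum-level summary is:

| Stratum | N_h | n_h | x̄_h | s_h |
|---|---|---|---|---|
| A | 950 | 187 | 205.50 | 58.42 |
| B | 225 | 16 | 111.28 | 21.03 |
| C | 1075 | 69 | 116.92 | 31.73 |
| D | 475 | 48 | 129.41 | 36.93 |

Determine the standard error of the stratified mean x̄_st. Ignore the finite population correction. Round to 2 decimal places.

V̂(x̄_st) = Σ W_h² s_h²/n_h, with W_h = N_h/N and N = 2725:
  stratum A: (950/2725)²·58.42²/187 = 2.21817
  stratum B: (225/2725)²·21.03²/16 = 0.188448
  stratum C: (1075/2725)²·31.73²/69 = 2.27078
  stratum D: (475/2725)²·36.93²/48 = 0.86332
V̂(x̄_st) = 5.54072
SE(x̄_st) = √5.54072 = 2.35387

SE(x̄_st) ≈ 2.35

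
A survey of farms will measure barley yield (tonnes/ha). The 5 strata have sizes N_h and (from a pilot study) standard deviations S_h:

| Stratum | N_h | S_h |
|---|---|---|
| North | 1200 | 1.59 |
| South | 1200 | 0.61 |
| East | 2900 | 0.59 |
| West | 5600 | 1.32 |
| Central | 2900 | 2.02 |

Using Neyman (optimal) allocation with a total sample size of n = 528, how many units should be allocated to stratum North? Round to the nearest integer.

57

Neyman allocation: n_h = n · N_h S_h / Σ N_i S_i, with n = 528.
  stratum North: N_h·S_h = 1200·1.59 = 1908.00
  stratum South: N_h·S_h = 1200·0.61 = 732.00
  stratum East: N_h·S_h = 2900·0.59 = 1711.00
  stratum West: N_h·S_h = 5600·1.32 = 7392.00
  stratum Central: N_h·S_h = 2900·2.02 = 5858.00
Σ N_h S_h = 17601.00
n for stratum North = 528·1908.00/17601.00 = 57.237 → 57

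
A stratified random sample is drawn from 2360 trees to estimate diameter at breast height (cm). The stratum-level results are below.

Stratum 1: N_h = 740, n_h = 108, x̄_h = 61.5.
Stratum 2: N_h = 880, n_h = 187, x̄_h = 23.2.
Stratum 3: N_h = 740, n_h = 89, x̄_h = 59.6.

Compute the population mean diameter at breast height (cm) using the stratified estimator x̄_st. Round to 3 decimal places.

N = Σ N_h = 2360. Stratum weights W_h = N_h/N.
x̄_st = (740·61.5 + 880·23.2 + 740·59.6) / 2360 = 46.62288

x̄_st ≈ 46.623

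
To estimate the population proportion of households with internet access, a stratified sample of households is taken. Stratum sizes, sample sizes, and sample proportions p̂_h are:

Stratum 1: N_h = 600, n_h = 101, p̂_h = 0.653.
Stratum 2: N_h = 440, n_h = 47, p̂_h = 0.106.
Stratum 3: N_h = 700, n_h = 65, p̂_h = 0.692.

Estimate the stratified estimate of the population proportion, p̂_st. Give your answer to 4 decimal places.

p̂_st ≈ 0.5304

N = 1740; stratum weights W_h = N_h/N.
p̂_st = Σ W_h p̂_h = (600·0.653 + 440·0.106 + 700·0.692)/1740 = 0.53037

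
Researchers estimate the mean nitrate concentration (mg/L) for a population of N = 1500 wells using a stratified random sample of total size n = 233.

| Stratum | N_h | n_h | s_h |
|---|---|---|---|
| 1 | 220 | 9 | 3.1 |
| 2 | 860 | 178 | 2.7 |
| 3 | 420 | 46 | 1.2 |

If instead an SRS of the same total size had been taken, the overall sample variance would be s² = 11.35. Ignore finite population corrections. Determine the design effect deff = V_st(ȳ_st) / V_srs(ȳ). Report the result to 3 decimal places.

V̂(ȳ_st) = Σ W_h² s_h²/n_h, with W_h = N_h/N and N = 1500:
  stratum 1: (220/1500)²·3.1²/9 = 0.0229691
  stratum 2: (860/1500)²·2.7²/178 = 0.0134624
  stratum 3: (420/1500)²·1.2²/46 = 0.00245426
V_st = 0.0388857
V_srs = s²/n = 11.35/233 = 0.0487124
deff = V_st / V_srs = 0.0388857/0.0487124 = 0.7983

deff ≈ 0.798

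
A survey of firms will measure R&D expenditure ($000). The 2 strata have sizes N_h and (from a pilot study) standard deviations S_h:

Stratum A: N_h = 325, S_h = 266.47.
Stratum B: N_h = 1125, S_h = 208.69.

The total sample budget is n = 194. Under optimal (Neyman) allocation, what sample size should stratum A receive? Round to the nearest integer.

52

Neyman allocation: n_h = n · N_h S_h / Σ N_i S_i, with n = 194.
  stratum A: N_h·S_h = 325·266.47 = 86602.75
  stratum B: N_h·S_h = 1125·208.69 = 234776.25
Σ N_h S_h = 321379.00
n for stratum A = 194·86602.75/321379.00 = 52.278 → 52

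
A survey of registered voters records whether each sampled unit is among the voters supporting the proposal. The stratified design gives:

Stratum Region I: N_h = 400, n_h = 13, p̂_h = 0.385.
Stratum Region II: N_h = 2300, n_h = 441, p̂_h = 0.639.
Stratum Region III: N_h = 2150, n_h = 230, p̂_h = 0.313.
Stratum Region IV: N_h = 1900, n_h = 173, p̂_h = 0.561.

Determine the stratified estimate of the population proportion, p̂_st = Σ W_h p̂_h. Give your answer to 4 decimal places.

p̂_st ≈ 0.4982

N = 6750; stratum weights W_h = N_h/N.
p̂_st = Σ W_h p̂_h = (400·0.385 + 2300·0.639 + 2150·0.313 + 1900·0.561)/6750 = 0.49816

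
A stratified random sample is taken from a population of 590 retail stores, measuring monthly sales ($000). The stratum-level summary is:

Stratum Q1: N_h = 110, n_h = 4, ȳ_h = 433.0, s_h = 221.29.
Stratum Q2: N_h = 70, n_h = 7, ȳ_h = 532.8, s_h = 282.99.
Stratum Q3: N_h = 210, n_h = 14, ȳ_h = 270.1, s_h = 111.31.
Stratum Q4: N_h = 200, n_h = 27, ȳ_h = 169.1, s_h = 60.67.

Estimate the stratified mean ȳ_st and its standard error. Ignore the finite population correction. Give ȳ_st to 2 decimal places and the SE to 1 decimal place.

ȳ_st = Σ W_h ȳ_h = (110·433.0 + 70·532.8 + 210·270.1 + 200·169.1)/590 = 297.40169
V̂(ȳ_st) = Σ W_h² s_h²/n_h, with W_h = N_h/N and N = 590:
  stratum Q1: (110/590)²·221.29²/4 = 425.544
  stratum Q2: (70/590)²·282.99²/7 = 161.041
  stratum Q3: (210/590)²·111.31²/14 = 112.118
  stratum Q4: (200/590)²·60.67²/27 = 15.6654
V̂(ȳ_st) = 714.369
SE(ȳ_st) = √714.369 = 26.7277

ȳ_st ≈ 297.40, SE ≈ 26.7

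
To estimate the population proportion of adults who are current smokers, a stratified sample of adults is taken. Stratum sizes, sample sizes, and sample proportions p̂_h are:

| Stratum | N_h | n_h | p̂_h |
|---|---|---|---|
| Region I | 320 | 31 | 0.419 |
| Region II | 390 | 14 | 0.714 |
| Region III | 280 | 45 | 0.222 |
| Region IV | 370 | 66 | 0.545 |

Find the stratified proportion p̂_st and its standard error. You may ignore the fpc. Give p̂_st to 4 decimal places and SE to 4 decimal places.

p̂_st ≈ 0.4973, SE ≈ 0.0468

N = 1360; stratum weights W_h = N_h/N.
p̂_st = Σ W_h p̂_h = (320·0.419 + 390·0.714 + 280·0.222 + 370·0.545)/1360 = 0.49732
V̂(p̂_st) = Σ W_h² p̂_h(1−p̂_h)/(n_h−1):
  stratum Region I: (320/1360)²·0.419·0.581/30 = 0.000449253
  stratum Region II: (390/1360)²·0.714·0.286/13 = 0.00129173
  stratum Region III: (280/1360)²·0.222·0.778/44 = 0.000166387
  stratum Region IV: (370/1360)²·0.545·0.455/65 = 0.000282371
V̂(p̂_st) = 0.00218974; SE = √V̂ = 0.0467947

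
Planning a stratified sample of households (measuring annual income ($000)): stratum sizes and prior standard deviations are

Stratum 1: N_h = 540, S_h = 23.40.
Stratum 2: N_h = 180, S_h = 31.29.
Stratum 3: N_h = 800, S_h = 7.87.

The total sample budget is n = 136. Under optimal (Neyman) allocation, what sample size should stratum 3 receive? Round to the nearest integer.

35

Neyman allocation: n_h = n · N_h S_h / Σ N_i S_i, with n = 136.
  stratum 1: N_h·S_h = 540·23.40 = 12636.00
  stratum 2: N_h·S_h = 180·31.29 = 5632.20
  stratum 3: N_h·S_h = 800·7.87 = 6296.00
Σ N_h S_h = 24564.20
n for stratum 3 = 136·6296.00/24564.20 = 34.858 → 35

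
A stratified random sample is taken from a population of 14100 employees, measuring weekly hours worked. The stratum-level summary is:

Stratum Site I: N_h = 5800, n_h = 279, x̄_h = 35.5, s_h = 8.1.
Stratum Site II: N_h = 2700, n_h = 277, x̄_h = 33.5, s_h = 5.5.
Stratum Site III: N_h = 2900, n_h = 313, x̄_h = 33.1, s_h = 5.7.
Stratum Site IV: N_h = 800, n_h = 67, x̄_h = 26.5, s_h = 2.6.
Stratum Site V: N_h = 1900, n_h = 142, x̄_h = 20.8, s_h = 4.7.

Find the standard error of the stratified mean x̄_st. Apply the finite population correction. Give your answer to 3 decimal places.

SE(x̄_st) ≈ 0.220

V̂(x̄_st) = Σ W_h² (1 − n_h/N_h) s_h²/n_h, with W_h = N_h/N and N = 14100:
  stratum Site I: (5800/14100)²·(1 − 279/5800)·8.1²/279 = 0.0378768
  stratum Site II: (2700/14100)²·(1 − 277/2700)·5.5²/277 = 0.00359356
  stratum Site III: (2900/14100)²·(1 − 313/2900)·5.7²/313 = 0.00391707
  stratum Site IV: (800/14100)²·(1 − 67/800)·2.6²/67 = 0.000297596
  stratum Site V: (1900/14100)²·(1 − 142/1900)·4.7²/142 = 0.00261362
V̂(x̄_st) = 0.0482986
SE(x̄_st) = √0.0482986 = 0.21977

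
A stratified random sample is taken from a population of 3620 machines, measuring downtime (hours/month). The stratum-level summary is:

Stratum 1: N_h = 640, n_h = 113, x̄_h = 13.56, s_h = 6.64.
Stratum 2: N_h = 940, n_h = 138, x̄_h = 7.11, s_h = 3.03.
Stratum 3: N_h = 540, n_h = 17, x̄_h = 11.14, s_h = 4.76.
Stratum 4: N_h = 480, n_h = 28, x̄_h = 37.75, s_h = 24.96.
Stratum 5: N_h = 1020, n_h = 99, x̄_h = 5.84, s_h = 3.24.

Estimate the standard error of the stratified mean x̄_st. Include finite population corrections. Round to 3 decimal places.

SE(x̄_st) ≈ 0.647

V̂(x̄_st) = Σ W_h² (1 − n_h/N_h) s_h²/n_h, with W_h = N_h/N and N = 3620:
  stratum 1: (640/3620)²·(1 − 113/640)·6.64²/113 = 0.0100423
  stratum 2: (940/3620)²·(1 − 138/940)·3.03²/138 = 0.00382729
  stratum 3: (540/3620)²·(1 − 17/540)·4.76²/17 = 0.0287239
  stratum 4: (480/3620)²·(1 − 28/480)·24.96²/28 = 0.368378
  stratum 5: (1020/3620)²·(1 − 99/1020)·3.24²/99 = 0.00760147
V̂(x̄_st) = 0.418573
SE(x̄_st) = √0.418573 = 0.646972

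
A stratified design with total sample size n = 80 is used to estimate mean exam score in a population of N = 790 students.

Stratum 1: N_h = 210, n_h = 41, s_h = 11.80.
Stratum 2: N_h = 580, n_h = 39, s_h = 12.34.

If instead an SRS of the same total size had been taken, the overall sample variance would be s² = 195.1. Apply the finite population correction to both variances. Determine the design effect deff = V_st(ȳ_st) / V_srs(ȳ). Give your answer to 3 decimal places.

deff ≈ 0.984

V̂(ȳ_st) = Σ W_h² (1 − n_h/N_h) s_h²/n_h, with W_h = N_h/N and N = 790:
  stratum 1: (210/790)²·(1 − 41/210)·11.80²/41 = 0.193122
  stratum 2: (580/790)²·(1 − 39/580)·12.34²/39 = 1.96307
V_st = 2.1562
V_srs = (1 − 80/790)·195.1/80 = 2.19179
deff = V_st / V_srs = 2.1562/2.19179 = 0.9838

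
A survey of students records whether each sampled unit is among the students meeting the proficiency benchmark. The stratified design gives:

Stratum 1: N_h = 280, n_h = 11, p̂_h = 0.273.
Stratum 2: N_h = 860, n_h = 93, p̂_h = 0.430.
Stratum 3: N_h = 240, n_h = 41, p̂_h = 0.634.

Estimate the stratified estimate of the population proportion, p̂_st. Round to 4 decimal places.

p̂_st ≈ 0.4336

N = 1380; stratum weights W_h = N_h/N.
p̂_st = Σ W_h p̂_h = (280·0.273 + 860·0.430 + 240·0.634)/1380 = 0.43362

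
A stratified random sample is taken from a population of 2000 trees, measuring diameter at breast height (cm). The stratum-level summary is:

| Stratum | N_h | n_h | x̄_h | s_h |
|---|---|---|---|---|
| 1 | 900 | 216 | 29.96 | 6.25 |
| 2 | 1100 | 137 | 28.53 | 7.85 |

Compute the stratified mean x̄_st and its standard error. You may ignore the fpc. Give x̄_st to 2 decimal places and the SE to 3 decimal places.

x̄_st = Σ W_h x̄_h = (900·29.96 + 1100·28.53)/2000 = 29.17350
V̂(x̄_st) = Σ W_h² s_h²/n_h, with W_h = N_h/N and N = 2000:
  stratum 1: (900/2000)²·6.25²/216 = 0.0366211
  stratum 2: (1100/2000)²·7.85²/137 = 0.136064
V̂(x̄_st) = 0.172685
SE(x̄_st) = √0.172685 = 0.415554

x̄_st ≈ 29.17, SE ≈ 0.416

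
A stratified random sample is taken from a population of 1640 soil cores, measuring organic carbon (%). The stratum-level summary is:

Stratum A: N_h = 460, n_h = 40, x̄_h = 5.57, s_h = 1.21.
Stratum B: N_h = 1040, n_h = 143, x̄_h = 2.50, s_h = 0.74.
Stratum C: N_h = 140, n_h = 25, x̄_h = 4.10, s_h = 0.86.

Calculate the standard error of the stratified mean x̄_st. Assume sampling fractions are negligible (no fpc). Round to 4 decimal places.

V̂(x̄_st) = Σ W_h² s_h²/n_h, with W_h = N_h/N and N = 1640:
  stratum A: (460/1640)²·1.21²/40 = 0.00287964
  stratum B: (1040/1640)²·0.74²/143 = 0.00153995
  stratum C: (140/1640)²·0.86²/25 = 0.000215588
V̂(x̄_st) = 0.00463518
SE(x̄_st) = √0.00463518 = 0.0680822

SE(x̄_st) ≈ 0.0681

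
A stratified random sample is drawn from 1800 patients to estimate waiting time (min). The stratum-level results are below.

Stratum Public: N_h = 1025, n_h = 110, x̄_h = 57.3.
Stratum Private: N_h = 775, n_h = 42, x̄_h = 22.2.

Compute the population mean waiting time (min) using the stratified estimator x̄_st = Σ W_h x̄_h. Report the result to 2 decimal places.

x̄_st ≈ 42.19

N = Σ N_h = 1800. Stratum weights W_h = N_h/N.
x̄_st = (1025·57.3 + 775·22.2) / 1800 = 42.1875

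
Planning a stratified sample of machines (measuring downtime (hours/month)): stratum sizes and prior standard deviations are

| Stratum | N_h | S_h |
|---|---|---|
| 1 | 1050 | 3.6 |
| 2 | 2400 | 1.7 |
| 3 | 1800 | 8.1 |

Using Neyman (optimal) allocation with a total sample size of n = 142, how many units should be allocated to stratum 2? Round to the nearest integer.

Neyman allocation: n_h = n · N_h S_h / Σ N_i S_i, with n = 142.
  stratum 1: N_h·S_h = 1050·3.6 = 3780.00
  stratum 2: N_h·S_h = 2400·1.7 = 4080.00
  stratum 3: N_h·S_h = 1800·8.1 = 14580.00
Σ N_h S_h = 22440.00
n for stratum 2 = 142·4080.00/22440.00 = 25.818 → 26

26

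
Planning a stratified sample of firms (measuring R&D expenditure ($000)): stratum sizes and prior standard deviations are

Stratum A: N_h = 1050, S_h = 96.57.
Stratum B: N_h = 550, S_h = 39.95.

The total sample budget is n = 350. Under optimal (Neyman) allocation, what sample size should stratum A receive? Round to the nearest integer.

Neyman allocation: n_h = n · N_h S_h / Σ N_i S_i, with n = 350.
  stratum A: N_h·S_h = 1050·96.57 = 101398.50
  stratum B: N_h·S_h = 550·39.95 = 21972.50
Σ N_h S_h = 123371.00
n for stratum A = 350·101398.50/123371.00 = 287.665 → 288

288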